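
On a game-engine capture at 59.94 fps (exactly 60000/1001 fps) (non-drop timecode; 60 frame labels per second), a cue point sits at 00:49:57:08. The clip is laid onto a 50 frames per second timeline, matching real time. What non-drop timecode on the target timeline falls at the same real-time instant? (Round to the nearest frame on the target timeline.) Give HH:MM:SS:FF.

Source frame index: (0×3600 + 49×60 + 57) × 60 + 8 = 179828.
Real time: 179828 / (60000/1001) = 45001957/15000 s.
Target frame: (45001957/15000) × (50) = 45001957/300 ≈ 150006.523 → 150007.
At 50 labels/s: frame 150007 → 00:50:00:07.

00:50:00:07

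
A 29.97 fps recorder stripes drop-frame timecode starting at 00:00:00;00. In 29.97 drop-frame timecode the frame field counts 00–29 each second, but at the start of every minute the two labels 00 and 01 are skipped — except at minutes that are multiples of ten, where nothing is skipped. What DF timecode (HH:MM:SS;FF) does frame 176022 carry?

Ten DF minutes hold 17982 frames, so frame 176022 lies in block 9 (frames 161838–179819) with 14184 frames into that block.
The block's first minute is 1800 frames and the rest 1798 each; 14184 frames reaches minute 7, so 9 × 18 + 7 × 2 = 176 labels have been skipped so far.
Adding those back, label number 176022 + 176 = 176198 at 30 labels/s is 5873 s + 8 f = 1 h 37 min 53 s frame 8, i.e. 01:37:53;08.

01:37:53;08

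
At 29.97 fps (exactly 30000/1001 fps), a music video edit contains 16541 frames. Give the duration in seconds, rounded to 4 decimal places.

551.9180 seconds

Running time = 16541 × 1001/30000 = 16557541/30000 s ≈ 551.9180 s.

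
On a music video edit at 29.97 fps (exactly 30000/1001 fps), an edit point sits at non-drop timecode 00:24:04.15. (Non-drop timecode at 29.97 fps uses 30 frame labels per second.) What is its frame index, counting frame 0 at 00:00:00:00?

Total seconds to the label: (0 × 3600 + 24 × 60 + 4) = 1444.
Frame index = 1444 × 30 + 15 = 43335.

43335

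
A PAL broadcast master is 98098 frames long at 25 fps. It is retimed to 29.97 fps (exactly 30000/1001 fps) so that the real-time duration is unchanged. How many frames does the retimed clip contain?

Target frames = source frames × (target rate / source rate) = 98098 × (30000/1001)/(25) = 98098 × 1200/1001 = 117600.

117600 frames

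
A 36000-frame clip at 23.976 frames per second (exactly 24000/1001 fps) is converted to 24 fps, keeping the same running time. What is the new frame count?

Target frames = source frames × (target rate / source rate) = 36000 × (24)/(24000/1001) = 36000 × 1001/1000 = 36036.

36036 frames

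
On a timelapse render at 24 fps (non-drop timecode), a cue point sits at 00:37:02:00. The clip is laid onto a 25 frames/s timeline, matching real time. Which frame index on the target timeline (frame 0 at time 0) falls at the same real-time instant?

Source frame index: (0×3600 + 37×60 + 2) × 24 + 0 = 53328.
Real time: 53328 / (24) = 2222 s.
Target frame: (2222) × (25) = 55550.

frame 55550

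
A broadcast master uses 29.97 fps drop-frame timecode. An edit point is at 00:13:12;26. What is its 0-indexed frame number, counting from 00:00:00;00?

Complete 10-minute blocks: 1, each 17982 frames → 17982.
Remaining 3 whole minutes in the current block: 1800 + 2 × 1798 = 5396 frames.
Within the current minute: 12 × 30 + 26 − 2 = 384 (labels ;00/;01 skipped at this minute). Total = 17982 + 5396 + 384 = 23762.

23762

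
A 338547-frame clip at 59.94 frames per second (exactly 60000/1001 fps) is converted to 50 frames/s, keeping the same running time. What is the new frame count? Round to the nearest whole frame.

Frames at target rate = 338547 × (50) / (60000/1001) = 112961849/400 ≈ 282404.622.
Nearest whole frame: 282405.

282405 frames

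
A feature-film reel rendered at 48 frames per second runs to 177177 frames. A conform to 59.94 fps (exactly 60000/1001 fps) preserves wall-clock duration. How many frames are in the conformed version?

Target frames = source frames × (target rate / source rate) = 177177 × (60000/1001)/(48) = 177177 × 1250/1001 = 221250.

221250 frames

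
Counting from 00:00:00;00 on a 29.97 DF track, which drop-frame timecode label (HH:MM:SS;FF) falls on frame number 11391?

00:06:20;03

Each 10-minute DF block holds 10 × 60 × 30 − 9 × 2 = 17982 frames. 11391 ÷ 17982 → 0 full blocks, remainder 11391.
Within the partial block the first minute is 1800 frames and each further minute 1798, so 6 further minute boundaries passed. Total skipped labels = 18 × 0 + 2 × 6 = 12.
Non-drop label index = 11391 + 12 = 11403; at 30 labels/s that is 00:06:20:03, i.e. DF 00:06:20;03.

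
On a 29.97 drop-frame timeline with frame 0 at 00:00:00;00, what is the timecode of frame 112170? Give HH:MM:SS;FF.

Ten DF minutes hold 17982 frames, so frame 112170 lies in block 6 (frames 107892–125873) with 4278 frames into that block.
The block's first minute is 1800 frames and the rest 1798 each; 4278 frames reaches minute 2, so 6 × 18 + 2 × 2 = 112 labels have been skipped so far.
Adding those back, label number 112170 + 112 = 112282 at 30 labels/s is 3742 s + 22 f = 1 h 2 min 22 s frame 22, i.e. 01:02:22;22.

01:02:22;22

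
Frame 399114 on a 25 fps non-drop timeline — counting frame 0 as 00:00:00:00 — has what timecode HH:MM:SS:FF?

399114 ÷ 25 = 15964 full seconds, remainder 14 frames.
15964 s = 4 h 26 min 4 s.
Timecode: 04:26:04:14.

04:26:04:14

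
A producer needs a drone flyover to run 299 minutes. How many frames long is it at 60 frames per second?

1076400 frames

299 min = 17940 s.
Frames = 17940 × 60 = 1076400.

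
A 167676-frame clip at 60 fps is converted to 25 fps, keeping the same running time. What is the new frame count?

69865 frames

Target frames = source frames × (target rate / source rate) = 167676 × (25)/(60) = 167676 × 5/12 = 69865.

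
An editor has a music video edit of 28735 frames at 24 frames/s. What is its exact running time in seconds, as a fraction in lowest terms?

28735/24 seconds

Running time = 28735 ÷ (24) = 28735 × 1/24 = 28735/24 s.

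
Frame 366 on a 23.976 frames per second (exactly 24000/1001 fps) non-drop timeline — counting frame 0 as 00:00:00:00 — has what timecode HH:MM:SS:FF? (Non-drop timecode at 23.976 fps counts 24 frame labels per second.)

366 ÷ 24 = 15 full seconds, remainder 6 frames.
15 s = 0 h 0 min 15 s.
Timecode: 00:00:15:06.

00:00:15:06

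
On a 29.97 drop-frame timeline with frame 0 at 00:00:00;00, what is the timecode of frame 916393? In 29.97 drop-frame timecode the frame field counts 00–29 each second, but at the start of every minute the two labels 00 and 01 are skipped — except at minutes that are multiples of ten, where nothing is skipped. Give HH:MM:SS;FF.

Ten DF minutes hold 17982 frames, so frame 916393 lies in block 50 (frames 899100–917081) with 17293 frames into that block.
The block's first minute is 1800 frames and the rest 1798 each; 17293 frames reaches minute 9, so 50 × 18 + 9 × 2 = 918 labels have been skipped so far.
Adding those back, label number 916393 + 918 = 917311 at 30 labels/s is 30577 s + 1 f = 8 h 29 min 37 s frame 1, i.e. 08:29:37;01.

08:29:37;01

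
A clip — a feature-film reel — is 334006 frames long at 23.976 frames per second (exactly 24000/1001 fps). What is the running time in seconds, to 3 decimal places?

13930.834 seconds

Running time = 334006 × 1001/24000 = 167170003/12000 s ≈ 13930.834 s.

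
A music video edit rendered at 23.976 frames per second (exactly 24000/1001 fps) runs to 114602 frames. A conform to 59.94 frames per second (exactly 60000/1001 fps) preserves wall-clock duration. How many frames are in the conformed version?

Target frames = source frames × (target rate / source rate) = 114602 × (60000/1001)/(24000/1001) = 114602 × 5/2 = 286505.

286505 frames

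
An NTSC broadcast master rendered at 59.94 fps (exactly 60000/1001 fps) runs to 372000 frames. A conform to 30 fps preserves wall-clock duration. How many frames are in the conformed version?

Target frames = source frames × (target rate / source rate) = 372000 × (30)/(60000/1001) = 372000 × 1001/2000 = 186186.

186186 frames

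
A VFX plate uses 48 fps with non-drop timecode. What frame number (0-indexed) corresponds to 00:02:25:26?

Total seconds to the label: (0 × 3600 + 2 × 60 + 25) = 145.
Frame index = 145 × 48 + 26 = 6986.

6986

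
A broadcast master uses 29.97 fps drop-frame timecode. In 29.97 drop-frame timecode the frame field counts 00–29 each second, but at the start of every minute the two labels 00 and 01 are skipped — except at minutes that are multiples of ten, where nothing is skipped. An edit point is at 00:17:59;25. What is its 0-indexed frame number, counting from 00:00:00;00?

Complete 10-minute blocks: 1, each 17982 frames → 17982.
Remaining 7 whole minutes in the current block: 1800 + 6 × 1798 = 12588 frames.
Within the current minute: 59 × 30 + 25 − 2 = 1793 (labels ;00/;01 skipped at this minute). Total = 17982 + 12588 + 1793 = 32363.

32363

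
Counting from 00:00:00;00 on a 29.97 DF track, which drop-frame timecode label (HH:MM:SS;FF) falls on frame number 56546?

Ten DF minutes hold 17982 frames, so frame 56546 lies in block 3 (frames 53946–71927) with 2600 frames into that block.
The block's first minute is 1800 frames and the rest 1798 each; 2600 frames reaches minute 1, so 3 × 18 + 1 × 2 = 56 labels have been skipped so far.
Adding those back, label number 56546 + 56 = 56602 at 30 labels/s is 1886 s + 22 f = 0 h 31 min 26 s frame 22, i.e. 00:31:26;22.

00:31:26;22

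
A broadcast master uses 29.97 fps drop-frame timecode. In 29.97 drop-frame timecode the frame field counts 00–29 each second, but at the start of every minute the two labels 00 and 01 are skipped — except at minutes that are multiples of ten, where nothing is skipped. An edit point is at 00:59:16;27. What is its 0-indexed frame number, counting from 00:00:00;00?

As if non-drop at 30 labels/s: (0 × 3600 + 59 × 60 + 16) × 30 + 27 = 106707.
Minute boundaries passed: 59; those not divisible by 10: 59 − 5 = 54; dropped labels = 2 × 54 = 108.
Actual frame index = 106707 − 108 = 106599.

106599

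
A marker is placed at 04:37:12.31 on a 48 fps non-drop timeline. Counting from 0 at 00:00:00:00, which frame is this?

Total seconds to the label: (4 × 3600 + 37 × 60 + 12) = 16632.
Frame index = 16632 × 48 + 31 = 798367.

frame 798367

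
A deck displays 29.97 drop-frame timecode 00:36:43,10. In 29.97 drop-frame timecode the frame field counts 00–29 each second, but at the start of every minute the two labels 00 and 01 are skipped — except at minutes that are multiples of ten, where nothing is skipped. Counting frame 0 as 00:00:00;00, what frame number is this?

Complete 10-minute blocks: 3, each 17982 frames → 53946.
Remaining 6 whole minutes in the current block: 1800 + 5 × 1798 = 10790 frames.
Within the current minute: 43 × 30 + 10 − 2 = 1298 (labels ;00/;01 skipped at this minute). Total = 53946 + 10790 + 1298 = 66034.

66034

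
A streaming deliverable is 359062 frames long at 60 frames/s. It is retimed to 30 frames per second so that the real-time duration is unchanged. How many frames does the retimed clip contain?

179531 frames

Target frames = source frames × (target rate / source rate) = 359062 × (30)/(60) = 359062 × 1/2 = 179531.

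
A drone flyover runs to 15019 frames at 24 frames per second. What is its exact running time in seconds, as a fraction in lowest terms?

Running time = 15019 ÷ (24) = 15019 × 1/24 = 15019/24 s.

15019/24 seconds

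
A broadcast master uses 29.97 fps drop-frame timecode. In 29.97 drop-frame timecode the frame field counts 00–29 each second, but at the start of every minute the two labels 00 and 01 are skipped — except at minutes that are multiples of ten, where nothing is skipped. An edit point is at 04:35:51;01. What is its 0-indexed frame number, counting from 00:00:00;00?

496035

Complete 10-minute blocks: 27, each 17982 frames → 485514.
Remaining 5 whole minutes in the current block: 1800 + 4 × 1798 = 8992 frames.
Within the current minute: 51 × 30 + 1 − 2 = 1529 (labels ;00/;01 skipped at this minute). Total = 485514 + 8992 + 1529 = 496035.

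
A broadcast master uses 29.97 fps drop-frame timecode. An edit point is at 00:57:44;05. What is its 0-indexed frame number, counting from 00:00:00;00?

As if non-drop at 30 labels/s: (0 × 3600 + 57 × 60 + 44) × 30 + 5 = 103925.
Minute boundaries passed: 57; those not divisible by 10: 57 − 5 = 52; dropped labels = 2 × 52 = 104.
Actual frame index = 103925 − 104 = 103821.

103821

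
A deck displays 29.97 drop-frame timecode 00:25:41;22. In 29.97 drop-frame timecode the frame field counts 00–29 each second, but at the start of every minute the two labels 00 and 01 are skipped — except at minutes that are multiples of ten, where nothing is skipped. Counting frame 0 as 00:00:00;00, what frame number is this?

46206

As if non-drop at 30 labels/s: (0 × 3600 + 25 × 60 + 41) × 30 + 22 = 46252.
Minute boundaries passed: 25; those not divisible by 10: 25 − 2 = 23; dropped labels = 2 × 23 = 46.
Actual frame index = 46252 − 46 = 46206.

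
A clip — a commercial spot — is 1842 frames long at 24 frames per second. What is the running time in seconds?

76.75 seconds

Running time = 1842 / (24) = 76.75 s.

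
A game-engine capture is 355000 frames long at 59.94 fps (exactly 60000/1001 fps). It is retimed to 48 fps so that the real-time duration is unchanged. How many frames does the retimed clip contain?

Target frames = source frames × (target rate / source rate) = 355000 × (48)/(60000/1001) = 355000 × 1001/1250 = 284284.

284284 frames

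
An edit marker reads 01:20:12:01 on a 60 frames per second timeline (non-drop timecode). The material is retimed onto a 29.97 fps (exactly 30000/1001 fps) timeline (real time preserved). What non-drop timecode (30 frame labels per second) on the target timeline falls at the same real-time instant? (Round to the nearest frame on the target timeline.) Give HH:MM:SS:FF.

01:20:07:06

Source frame index: (1×3600 + 20×60 + 12) × 60 + 1 = 288721.
Real time: 288721 / (60) = 288721/60 s.
Target frame: (288721/60) × (30000/1001) = 144360500/1001 ≈ 144216.284 → 144216.
At 30 labels/s: frame 144216 → 01:20:07:06.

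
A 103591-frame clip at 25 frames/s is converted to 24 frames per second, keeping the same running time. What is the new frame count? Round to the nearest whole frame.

99447 frames

Frames at target rate = 103591 × (24) / (25) = 2486184/25 ≈ 99447.360.
Nearest whole frame: 99447.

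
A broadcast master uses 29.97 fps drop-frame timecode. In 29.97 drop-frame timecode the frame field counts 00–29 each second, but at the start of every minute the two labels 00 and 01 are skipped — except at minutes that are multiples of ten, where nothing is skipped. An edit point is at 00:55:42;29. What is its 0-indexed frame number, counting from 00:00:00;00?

100189

As if non-drop at 30 labels/s: (0 × 3600 + 55 × 60 + 42) × 30 + 29 = 100289.
Minute boundaries passed: 55; those not divisible by 10: 55 − 5 = 50; dropped labels = 2 × 50 = 100.
Actual frame index = 100289 − 100 = 100189.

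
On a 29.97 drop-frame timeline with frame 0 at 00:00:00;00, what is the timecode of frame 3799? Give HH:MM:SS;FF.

Each 10-minute DF block holds 10 × 60 × 30 − 9 × 2 = 17982 frames. 3799 ÷ 17982 → 0 full blocks, remainder 3799.
Within the partial block the first minute is 1800 frames and each further minute 1798, so 2 further minute boundaries passed. Total skipped labels = 18 × 0 + 2 × 2 = 4.
Non-drop label index = 3799 + 4 = 3803; at 30 labels/s that is 00:02:06:23, i.e. DF 00:02:06;23.

00:02:06;23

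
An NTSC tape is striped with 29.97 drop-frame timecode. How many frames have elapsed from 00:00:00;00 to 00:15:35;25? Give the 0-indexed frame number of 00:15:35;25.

28047

As if non-drop at 30 labels/s: (0 × 3600 + 15 × 60 + 35) × 30 + 25 = 28075.
Minute boundaries passed: 15; those not divisible by 10: 15 − 1 = 14; dropped labels = 2 × 14 = 28.
Actual frame index = 28075 − 28 = 28047.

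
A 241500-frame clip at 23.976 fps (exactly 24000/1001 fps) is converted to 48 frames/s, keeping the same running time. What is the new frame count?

483483 frames

Target frames = source frames × (target rate / source rate) = 241500 × (48)/(24000/1001) = 241500 × 1001/500 = 483483.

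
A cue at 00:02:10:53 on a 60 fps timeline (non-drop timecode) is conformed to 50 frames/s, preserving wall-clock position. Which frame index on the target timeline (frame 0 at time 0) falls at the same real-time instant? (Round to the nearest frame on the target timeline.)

Source frame index: (0×3600 + 2×60 + 10) × 60 + 53 = 7853.
Real time: 7853 / (60) = 7853/60 s.
Target frame: (7853/60) × (50) = 39265/6 ≈ 6544.167 → 6544.

frame 6544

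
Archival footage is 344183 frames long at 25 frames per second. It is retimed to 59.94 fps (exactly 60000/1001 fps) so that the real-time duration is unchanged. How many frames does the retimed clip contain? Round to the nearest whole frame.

825214 frames

Frames at target rate = 344183 × (60000/1001) / (25) = 118005600/143 ≈ 825213.986.
Nearest whole frame: 825214.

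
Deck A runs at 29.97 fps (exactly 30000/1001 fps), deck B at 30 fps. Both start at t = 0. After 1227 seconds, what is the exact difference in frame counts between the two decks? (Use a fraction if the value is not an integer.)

A emits 30000/1001 × 1227 = 36810000/1001 frames; B emits 30 × 1227 = 36810.
Difference = 36810/1001 frames (≈ 36.7732); B is ahead of A.

36810/1001 frames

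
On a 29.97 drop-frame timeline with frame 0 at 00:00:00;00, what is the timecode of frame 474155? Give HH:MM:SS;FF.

04:23:40;29

Each 10-minute DF block holds 10 × 60 × 30 − 9 × 2 = 17982 frames. 474155 ÷ 17982 → 26 full blocks, remainder 6623.
Within the partial block the first minute is 1800 frames and each further minute 1798, so 3 further minute boundaries passed. Total skipped labels = 18 × 26 + 2 × 3 = 474.
Non-drop label index = 474155 + 474 = 474629; at 30 labels/s that is 04:23:40:29, i.e. DF 04:23:40;29.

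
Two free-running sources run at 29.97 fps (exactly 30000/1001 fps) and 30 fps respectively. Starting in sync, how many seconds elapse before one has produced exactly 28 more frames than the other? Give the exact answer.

The gap grows by |30 − 30000/1001| = 30/1001 frames per second.
Time for a 28-frame gap: 28 ÷ (30/1001) = 14014/15 s.

14014/15 seconds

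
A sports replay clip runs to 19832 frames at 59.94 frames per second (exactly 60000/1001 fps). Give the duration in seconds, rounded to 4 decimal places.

330.8639 seconds

Running time = 19832 × 1001/60000 = 2481479/7500 s ≈ 330.8639 s.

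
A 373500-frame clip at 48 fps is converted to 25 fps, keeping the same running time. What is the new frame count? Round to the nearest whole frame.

Frames at target rate = 373500 × (25) / (48) = 778125/4 ≈ 194531.250.
Nearest whole frame: 194531.

194531 frames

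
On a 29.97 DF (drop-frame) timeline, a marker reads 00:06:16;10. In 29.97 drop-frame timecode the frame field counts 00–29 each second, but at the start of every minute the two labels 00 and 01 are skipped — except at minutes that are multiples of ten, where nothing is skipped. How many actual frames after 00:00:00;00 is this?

11278

As if non-drop at 30 labels/s: (0 × 3600 + 6 × 60 + 16) × 30 + 10 = 11290.
Minute boundaries passed: 6; those not divisible by 10: 6 − 0 = 6; dropped labels = 2 × 6 = 12.
Actual frame index = 11290 − 12 = 11278.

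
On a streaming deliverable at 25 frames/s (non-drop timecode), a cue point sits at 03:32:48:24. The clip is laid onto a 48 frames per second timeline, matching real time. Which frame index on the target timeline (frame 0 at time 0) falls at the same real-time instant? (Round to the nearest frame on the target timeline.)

Source frame index: (3×3600 + 32×60 + 48) × 25 + 24 = 319224.
Real time: 319224 / (25) = 319224/25 s.
Target frame: (319224/25) × (48) = 15322752/25 ≈ 612910.080 → 612910.

frame 612910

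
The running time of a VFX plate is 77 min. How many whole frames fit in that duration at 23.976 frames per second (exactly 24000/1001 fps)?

110769 frames

77 min = 4620 s.
Frames = 4620 × 24000/1001 = 1440000/13 ≈ 110769.2308.
Complete frames: 110769.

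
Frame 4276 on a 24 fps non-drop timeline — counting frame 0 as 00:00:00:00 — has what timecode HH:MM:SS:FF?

00:02:58:04

4276 ÷ 24 = 178 full seconds, remainder 4 frames.
178 s = 0 h 2 min 58 s.
Timecode: 00:02:58:04.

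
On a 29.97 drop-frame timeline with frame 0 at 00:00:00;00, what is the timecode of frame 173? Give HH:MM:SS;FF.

00:00:05;23

Ten DF minutes hold 17982 frames, so frame 173 lies in block 0 (frames 0–17981) with 173 frames into that block.
The block's first minute is 1800 frames and the rest 1798 each; 173 frames reaches minute 0, so 0 × 18 + 0 × 2 = 0 labels have been skipped so far.
Adding those back, label number 173 + 0 = 173 at 30 labels/s is 5 s + 23 f = 0 h 0 min 5 s frame 23, i.e. 00:00:05;23.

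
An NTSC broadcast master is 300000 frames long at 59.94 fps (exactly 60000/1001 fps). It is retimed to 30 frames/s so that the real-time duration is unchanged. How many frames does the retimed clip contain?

150150 frames

Target frames = source frames × (target rate / source rate) = 300000 × (30)/(60000/1001) = 300000 × 1001/2000 = 150150.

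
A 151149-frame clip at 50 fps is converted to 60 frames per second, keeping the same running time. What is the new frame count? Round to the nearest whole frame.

181379 frames

Frames at target rate = 151149 × (60) / (50) = 906894/5 ≈ 181378.800.
Nearest whole frame: 181379.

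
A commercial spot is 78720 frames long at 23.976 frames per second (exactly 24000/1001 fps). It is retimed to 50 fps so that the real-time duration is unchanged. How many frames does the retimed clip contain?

Target frames = source frames × (target rate / source rate) = 78720 × (50)/(24000/1001) = 78720 × 1001/480 = 164164.

164164 frames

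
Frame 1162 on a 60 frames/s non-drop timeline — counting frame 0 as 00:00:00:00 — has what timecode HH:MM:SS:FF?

1162 ÷ 60 = 19 full seconds, remainder 22 frames.
19 s = 0 h 0 min 19 s.
Timecode: 00:00:19:22.

00:00:19:22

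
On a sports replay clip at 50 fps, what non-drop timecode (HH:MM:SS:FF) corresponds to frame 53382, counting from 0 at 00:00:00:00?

53382 ÷ 50 = 1067 full seconds, remainder 32 frames.
1067 s = 0 h 17 min 47 s.
Timecode: 00:17:47:32.

00:17:47:32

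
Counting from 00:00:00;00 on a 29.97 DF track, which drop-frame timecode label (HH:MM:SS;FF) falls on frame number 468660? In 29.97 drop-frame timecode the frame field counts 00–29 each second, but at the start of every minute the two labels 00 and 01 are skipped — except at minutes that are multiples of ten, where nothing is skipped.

Each 10-minute DF block holds 10 × 60 × 30 − 9 × 2 = 17982 frames. 468660 ÷ 17982 → 26 full blocks, remainder 1128.
Within the partial block the first minute is 1800 frames and each further minute 1798, so 0 further minute boundaries passed. Total skipped labels = 18 × 26 + 2 × 0 = 468.
Non-drop label index = 468660 + 468 = 469128; at 30 labels/s that is 04:20:37:18, i.e. DF 04:20:37;18.

04:20:37;18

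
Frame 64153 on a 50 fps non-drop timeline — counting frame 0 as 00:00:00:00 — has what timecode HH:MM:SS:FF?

64153 ÷ 50 = 1283 full seconds, remainder 3 frames.
1283 s = 0 h 21 min 23 s.
Timecode: 00:21:23:03.

00:21:23:03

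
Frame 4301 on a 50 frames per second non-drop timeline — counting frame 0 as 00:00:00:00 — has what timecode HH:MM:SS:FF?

4301 ÷ 50 = 86 full seconds, remainder 1 frame.
86 s = 0 h 1 min 26 s.
Timecode: 00:01:26:01.

00:01:26:01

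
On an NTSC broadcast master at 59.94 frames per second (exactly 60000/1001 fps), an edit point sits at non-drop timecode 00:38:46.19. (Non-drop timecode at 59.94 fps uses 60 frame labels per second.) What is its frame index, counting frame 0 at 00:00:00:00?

Total seconds to the label: (0 × 3600 + 38 × 60 + 46) = 2326.
Frame index = 2326 × 60 + 19 = 139579.

frame 139579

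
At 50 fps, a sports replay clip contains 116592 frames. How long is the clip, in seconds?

2331.84 seconds

Running time = 116592 / (50) = 2331.84 s.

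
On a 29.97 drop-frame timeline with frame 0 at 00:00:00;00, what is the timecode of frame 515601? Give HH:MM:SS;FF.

04:46:43;27

Each 10-minute DF block holds 10 × 60 × 30 − 9 × 2 = 17982 frames. 515601 ÷ 17982 → 28 full blocks, remainder 12105.
Within the partial block the first minute is 1800 frames and each further minute 1798, so 6 further minute boundaries passed. Total skipped labels = 18 × 28 + 2 × 6 = 516.
Non-drop label index = 515601 + 516 = 516117; at 30 labels/s that is 04:46:43:27, i.e. DF 04:46:43;27.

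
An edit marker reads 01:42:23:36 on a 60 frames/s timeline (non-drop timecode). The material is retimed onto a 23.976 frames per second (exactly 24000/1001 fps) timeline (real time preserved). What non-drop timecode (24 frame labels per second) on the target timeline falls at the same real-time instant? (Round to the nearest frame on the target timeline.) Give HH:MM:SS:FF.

01:42:17:11

Source frame index: (1×3600 + 42×60 + 23) × 60 + 36 = 368616.
Real time: 368616 / (60) = 30718/5 s.
Target frame: (30718/5) × (24000/1001) = 147446400/1001 ≈ 147299.101 → 147299.
At 24 labels/s: frame 147299 → 01:42:17:11.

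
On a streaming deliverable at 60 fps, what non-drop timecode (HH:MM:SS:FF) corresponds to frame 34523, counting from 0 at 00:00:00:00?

34523 ÷ 60 = 575 full seconds, remainder 23 frames.
575 s = 0 h 9 min 35 s.
Timecode: 00:09:35:23.

00:09:35:23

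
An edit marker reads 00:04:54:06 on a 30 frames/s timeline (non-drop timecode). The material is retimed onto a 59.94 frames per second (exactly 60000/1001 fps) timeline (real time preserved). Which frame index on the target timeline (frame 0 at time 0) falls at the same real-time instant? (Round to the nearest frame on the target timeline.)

Source frame index: (0×3600 + 4×60 + 54) × 30 + 6 = 8826.
Real time: 8826 / (30) = 1471/5 s.
Target frame: (1471/5) × (60000/1001) = 17652000/1001 ≈ 17634.366 → 17634.

frame 17634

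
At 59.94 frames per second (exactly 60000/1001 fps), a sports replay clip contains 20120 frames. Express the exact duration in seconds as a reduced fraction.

503503/1500 seconds

Running time = 20120 ÷ (60000/1001) = 20120 × 1001/60000 = 503503/1500 s.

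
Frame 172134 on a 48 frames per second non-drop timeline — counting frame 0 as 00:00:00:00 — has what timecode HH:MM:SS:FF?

00:59:46:06

172134 ÷ 48 = 3586 full seconds, remainder 6 frames.
3586 s = 0 h 59 min 46 s.
Timecode: 00:59:46:06.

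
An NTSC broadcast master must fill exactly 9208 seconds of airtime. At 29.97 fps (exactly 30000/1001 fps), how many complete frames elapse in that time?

275964 frames

Frames = 9208 × 30000/1001 = 276240000/1001 ≈ 275964.0360.
Complete frames: 275964.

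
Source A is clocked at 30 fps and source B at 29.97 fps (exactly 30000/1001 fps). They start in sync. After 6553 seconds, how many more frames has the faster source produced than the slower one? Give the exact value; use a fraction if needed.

196590/1001 frames

A emits 30 × 6553 = 196590 frames; B emits 30000/1001 × 6553 = 196590000/1001.
Difference = 196590/1001 frames (≈ 196.3936); B is behind A.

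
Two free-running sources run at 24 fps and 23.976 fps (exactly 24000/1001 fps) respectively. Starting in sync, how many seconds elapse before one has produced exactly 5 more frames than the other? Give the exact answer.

5005/24 seconds

The gap grows by |24000/1001 − 24| = 24/1001 frames per second.
Time for a 5-frame gap: 5 ÷ (24/1001) = 5005/24 s.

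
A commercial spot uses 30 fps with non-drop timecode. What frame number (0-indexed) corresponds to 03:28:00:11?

Total seconds to the label: (3 × 3600 + 28 × 60 + 0) = 12480.
Frame index = 12480 × 30 + 11 = 374411.

frame 374411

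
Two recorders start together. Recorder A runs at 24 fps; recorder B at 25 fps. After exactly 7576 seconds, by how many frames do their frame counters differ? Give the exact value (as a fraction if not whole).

7576 frames

A emits 24 × 7576 = 181824 frames; B emits 25 × 7576 = 189400.
Difference = 7576 frames; B is ahead of A.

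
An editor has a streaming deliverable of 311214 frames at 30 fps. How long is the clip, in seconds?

Running time = 311214 / (30) = 10373.8 s.

10373.8 seconds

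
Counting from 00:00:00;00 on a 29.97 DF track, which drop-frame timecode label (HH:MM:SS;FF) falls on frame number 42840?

Ten DF minutes hold 17982 frames, so frame 42840 lies in block 2 (frames 35964–53945) with 6876 frames into that block.
The block's first minute is 1800 frames and the rest 1798 each; 6876 frames reaches minute 3, so 2 × 18 + 3 × 2 = 42 labels have been skipped so far.
Adding those back, label number 42840 + 42 = 42882 at 30 labels/s is 1429 s + 12 f = 0 h 23 min 49 s frame 12, i.e. 00:23:49;12.

00:23:49;12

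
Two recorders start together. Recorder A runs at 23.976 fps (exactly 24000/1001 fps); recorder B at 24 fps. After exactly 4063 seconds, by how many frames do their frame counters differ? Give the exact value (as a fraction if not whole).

97512/1001 frames

A emits 24000/1001 × 4063 = 97512000/1001 frames; B emits 24 × 4063 = 97512.
Difference = 97512/1001 frames (≈ 97.4146); B is ahead of A.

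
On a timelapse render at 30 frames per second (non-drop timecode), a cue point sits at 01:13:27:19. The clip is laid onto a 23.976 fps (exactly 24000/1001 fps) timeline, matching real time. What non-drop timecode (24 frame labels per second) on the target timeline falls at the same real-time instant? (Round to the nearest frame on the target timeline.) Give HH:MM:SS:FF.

Source frame index: (1×3600 + 13×60 + 27) × 30 + 19 = 132229.
Real time: 132229 / (30) = 132229/30 s.
Target frame: (132229/30) × (24000/1001) = 105783200/1001 ≈ 105677.522 → 105678.
At 24 labels/s: frame 105678 → 01:13:23:06.

01:13:23:06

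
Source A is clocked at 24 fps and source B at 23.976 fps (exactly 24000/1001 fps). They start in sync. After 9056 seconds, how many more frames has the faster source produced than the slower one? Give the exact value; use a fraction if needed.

217344/1001 frames

A emits 24 × 9056 = 217344 frames; B emits 24000/1001 × 9056 = 217344000/1001.
Difference = 217344/1001 frames (≈ 217.1269); B is behind A.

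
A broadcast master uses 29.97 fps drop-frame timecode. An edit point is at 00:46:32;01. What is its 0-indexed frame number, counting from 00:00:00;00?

83677

As if non-drop at 30 labels/s: (0 × 3600 + 46 × 60 + 32) × 30 + 1 = 83761.
Minute boundaries passed: 46; those not divisible by 10: 46 − 4 = 42; dropped labels = 2 × 42 = 84.
Actual frame index = 83761 − 84 = 83677.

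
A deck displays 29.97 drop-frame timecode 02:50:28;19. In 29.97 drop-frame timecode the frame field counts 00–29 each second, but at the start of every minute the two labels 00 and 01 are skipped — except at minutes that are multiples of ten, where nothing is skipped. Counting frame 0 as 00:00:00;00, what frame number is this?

Complete 10-minute blocks: 17, each 17982 frames → 305694.
Remaining 0 whole minutes in the current block: 0 frames.
Within the current minute: 28 × 30 + 19 = 859. Total = 305694 + 0 + 859 = 306553.

306553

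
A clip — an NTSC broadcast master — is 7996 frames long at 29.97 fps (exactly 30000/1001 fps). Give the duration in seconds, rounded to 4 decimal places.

266.7999 seconds

Running time = 7996 × 1001/30000 = 2000999/7500 s ≈ 266.7999 s.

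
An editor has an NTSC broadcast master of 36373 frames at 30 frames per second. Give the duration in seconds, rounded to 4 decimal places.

Running time = 36373 × 1/30 = 36373/30 s ≈ 1212.4333 s.

1212.4333 seconds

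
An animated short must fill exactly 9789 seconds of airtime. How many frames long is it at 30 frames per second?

293670 frames

Frames = 9789 × 30 = 293670.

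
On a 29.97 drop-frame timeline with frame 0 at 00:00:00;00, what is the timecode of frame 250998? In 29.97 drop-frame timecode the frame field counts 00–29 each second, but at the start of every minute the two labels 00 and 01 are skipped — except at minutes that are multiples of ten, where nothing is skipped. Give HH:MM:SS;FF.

Ten DF minutes hold 17982 frames, so frame 250998 lies in block 13 (frames 233766–251747) with 17232 frames into that block.
The block's first minute is 1800 frames and the rest 1798 each; 17232 frames reaches minute 9, so 13 × 18 + 9 × 2 = 252 labels have been skipped so far.
Adding those back, label number 250998 + 252 = 251250 at 30 labels/s is 8375 s + 0 f = 2 h 19 min 35 s frame 0, i.e. 02:19:35;00.

02:19:35;00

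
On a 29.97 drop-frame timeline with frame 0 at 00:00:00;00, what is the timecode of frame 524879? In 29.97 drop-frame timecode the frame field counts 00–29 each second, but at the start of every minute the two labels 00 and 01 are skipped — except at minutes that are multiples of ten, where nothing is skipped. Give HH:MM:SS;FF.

04:51:53;13

Ten DF minutes hold 17982 frames, so frame 524879 lies in block 29 (frames 521478–539459) with 3401 frames into that block.
The block's first minute is 1800 frames and the rest 1798 each; 3401 frames reaches minute 1, so 29 × 18 + 1 × 2 = 524 labels have been skipped so far.
Adding those back, label number 524879 + 524 = 525403 at 30 labels/s is 17513 s + 13 f = 4 h 51 min 53 s frame 13, i.e. 04:51:53;13.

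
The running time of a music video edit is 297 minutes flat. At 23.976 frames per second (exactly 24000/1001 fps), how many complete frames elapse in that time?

427252 frames

297 min = 17820 s.
Frames = 17820 × 24000/1001 = 38880000/91 ≈ 427252.7473.
Complete frames: 427252.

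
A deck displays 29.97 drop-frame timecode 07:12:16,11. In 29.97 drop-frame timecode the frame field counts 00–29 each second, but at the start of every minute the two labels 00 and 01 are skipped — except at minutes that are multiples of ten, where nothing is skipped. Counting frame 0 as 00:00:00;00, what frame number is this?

As if non-drop at 30 labels/s: (7 × 3600 + 12 × 60 + 16) × 30 + 11 = 778091.
Minute boundaries passed: 432; those not divisible by 10: 432 − 43 = 389; dropped labels = 2 × 389 = 778.
Actual frame index = 778091 − 778 = 777313.

777313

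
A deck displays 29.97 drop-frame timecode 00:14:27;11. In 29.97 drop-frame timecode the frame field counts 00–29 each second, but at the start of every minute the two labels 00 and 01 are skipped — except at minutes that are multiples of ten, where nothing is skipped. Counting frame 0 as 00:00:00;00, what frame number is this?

25995

As if non-drop at 30 labels/s: (0 × 3600 + 14 × 60 + 27) × 30 + 11 = 26021.
Minute boundaries passed: 14; those not divisible by 10: 14 − 1 = 13; dropped labels = 2 × 13 = 26.
Actual frame index = 26021 − 26 = 25995.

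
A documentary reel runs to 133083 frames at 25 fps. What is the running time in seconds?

5323.32 seconds

Running time = 133083 / (25) = 5323.32 s.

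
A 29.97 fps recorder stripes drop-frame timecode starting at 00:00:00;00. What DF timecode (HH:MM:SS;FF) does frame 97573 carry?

Each 10-minute DF block holds 10 × 60 × 30 − 9 × 2 = 17982 frames. 97573 ÷ 17982 → 5 full blocks, remainder 7663.
Within the partial block the first minute is 1800 frames and each further minute 1798, so 4 further minute boundaries passed. Total skipped labels = 18 × 5 + 2 × 4 = 98.
Non-drop label index = 97573 + 98 = 97671; at 30 labels/s that is 00:54:15:21, i.e. DF 00:54:15;21.

00:54:15;21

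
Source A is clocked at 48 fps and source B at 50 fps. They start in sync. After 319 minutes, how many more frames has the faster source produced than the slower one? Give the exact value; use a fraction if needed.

319 min = 19140 s.
A emits 48 × 19140 = 918720 frames; B emits 50 × 19140 = 957000.
Difference = 38280 frames; B is ahead of A.

38280 frames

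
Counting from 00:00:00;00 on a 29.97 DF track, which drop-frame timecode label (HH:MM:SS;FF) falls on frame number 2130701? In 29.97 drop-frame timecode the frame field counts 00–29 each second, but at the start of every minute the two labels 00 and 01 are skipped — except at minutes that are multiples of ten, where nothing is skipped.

19:44:54;13

Each 10-minute DF block holds 10 × 60 × 30 − 9 × 2 = 17982 frames. 2130701 ÷ 17982 → 118 full blocks, remainder 8825.
Within the partial block the first minute is 1800 frames and each further minute 1798, so 4 further minute boundaries passed. Total skipped labels = 18 × 118 + 2 × 4 = 2132.
Non-drop label index = 2130701 + 2132 = 2132833; at 30 labels/s that is 19:44:54:13, i.e. DF 19:44:54;13.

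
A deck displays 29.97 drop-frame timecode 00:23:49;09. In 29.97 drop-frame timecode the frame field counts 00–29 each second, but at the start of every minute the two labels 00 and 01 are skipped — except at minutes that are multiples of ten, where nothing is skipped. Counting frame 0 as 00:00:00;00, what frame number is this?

42837

Complete 10-minute blocks: 2, each 17982 frames → 35964.
Remaining 3 whole minutes in the current block: 1800 + 2 × 1798 = 5396 frames.
Within the current minute: 49 × 30 + 9 − 2 = 1477 (labels ;00/;01 skipped at this minute). Total = 35964 + 5396 + 1477 = 42837.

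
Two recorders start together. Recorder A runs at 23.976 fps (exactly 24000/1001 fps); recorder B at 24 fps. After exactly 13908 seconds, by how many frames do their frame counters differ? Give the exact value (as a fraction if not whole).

A emits 24000/1001 × 13908 = 333792000/1001 frames; B emits 24 × 13908 = 333792.
Difference = 333792/1001 frames (≈ 333.4585); B is ahead of A.

333792/1001 frames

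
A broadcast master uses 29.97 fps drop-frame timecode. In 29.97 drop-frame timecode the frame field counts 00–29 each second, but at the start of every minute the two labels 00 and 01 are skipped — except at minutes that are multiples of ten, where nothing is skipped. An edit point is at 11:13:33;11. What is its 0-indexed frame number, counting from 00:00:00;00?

Complete 10-minute blocks: 67, each 17982 frames → 1204794.
Remaining 3 whole minutes in the current block: 1800 + 2 × 1798 = 5396 frames.
Within the current minute: 33 × 30 + 11 − 2 = 999 (labels ;00/;01 skipped at this minute). Total = 1204794 + 5396 + 999 = 1211189.

1211189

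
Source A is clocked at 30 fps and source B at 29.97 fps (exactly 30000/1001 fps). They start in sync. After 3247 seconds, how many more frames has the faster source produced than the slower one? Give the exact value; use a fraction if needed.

97410/1001 frames

A emits 30 × 3247 = 97410 frames; B emits 30000/1001 × 3247 = 97410000/1001.
Difference = 97410/1001 frames (≈ 97.3127); B is behind A.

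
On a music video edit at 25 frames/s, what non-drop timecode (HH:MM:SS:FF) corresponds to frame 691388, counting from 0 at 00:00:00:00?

07:40:55:13

691388 ÷ 25 = 27655 full seconds, remainder 13 frames.
27655 s = 7 h 40 min 55 s.
Timecode: 07:40:55:13.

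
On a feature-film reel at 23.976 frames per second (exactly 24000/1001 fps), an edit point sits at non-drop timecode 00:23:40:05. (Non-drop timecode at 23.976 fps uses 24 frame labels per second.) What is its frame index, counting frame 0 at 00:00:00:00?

frame 34085

Total seconds to the label: (0 × 3600 + 23 × 60 + 40) = 1420.
Frame index = 1420 × 24 + 5 = 34085.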